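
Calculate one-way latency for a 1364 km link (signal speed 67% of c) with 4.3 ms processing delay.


Speed = 0.67 * 3e5 km/s = 201000 km/s
Propagation delay = 1364 / 201000 = 0.0068 s = 6.7861 ms
Processing delay = 4.3 ms
Total one-way latency = 11.0861 ms


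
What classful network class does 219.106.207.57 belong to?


First octet: 219
Binary: 11011011
110xxxxx -> Class C (192-223)
Class C, default mask 255.255.255.0 (/24)


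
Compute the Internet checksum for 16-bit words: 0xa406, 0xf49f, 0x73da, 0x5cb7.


Sum all words (with carry folding):
+ 0xa406 = 0xa406
+ 0xf49f = 0x98a6
+ 0x73da = 0x0c81
+ 0x5cb7 = 0x6938
One's complement: ~0x6938
Checksum = 0x96c7


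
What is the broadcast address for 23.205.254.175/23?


Network: 23.205.254.0/23
Host bits = 9
Set all host bits to 1:
Broadcast: 23.205.255.255


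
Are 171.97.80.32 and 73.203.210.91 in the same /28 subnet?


Mask: 255.255.255.240
171.97.80.32 AND mask = 171.97.80.32
73.203.210.91 AND mask = 73.203.210.80
No, different subnets (171.97.80.32 vs 73.203.210.80)


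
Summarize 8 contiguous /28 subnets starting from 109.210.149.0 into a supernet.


Original prefix: /28
Number of subnets: 8 = 2^3
New prefix = 28 - 3 = 25
Supernet: 109.210.149.0/25


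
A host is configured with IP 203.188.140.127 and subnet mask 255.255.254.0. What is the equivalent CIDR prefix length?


Binary: 11111111.11111111.11111110.00000000
Count leading 1s
Prefix: /23


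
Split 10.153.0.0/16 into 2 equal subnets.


New prefix = 16 + 1 = 17
Each subnet has 32768 addresses
  10.153.0.0/17
  10.153.128.0/17
Subnets: 10.153.0.0/17, 10.153.128.0/17


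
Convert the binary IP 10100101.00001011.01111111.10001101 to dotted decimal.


10100101 = 165
00001011 = 11
01111111 = 127
10001101 = 141
IP: 165.11.127.141


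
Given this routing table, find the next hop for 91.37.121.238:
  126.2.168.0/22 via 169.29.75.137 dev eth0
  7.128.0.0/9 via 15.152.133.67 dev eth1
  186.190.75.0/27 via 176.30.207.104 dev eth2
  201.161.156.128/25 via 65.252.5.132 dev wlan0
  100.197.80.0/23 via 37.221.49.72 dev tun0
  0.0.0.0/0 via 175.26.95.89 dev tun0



Longest prefix match for 91.37.121.238:
  /22 126.2.168.0: no
  /9 7.128.0.0: no
  /27 186.190.75.0: no
  /25 201.161.156.128: no
  /23 100.197.80.0: no
  /0 0.0.0.0: MATCH
Selected: next-hop 175.26.95.89 via tun0 (matched /0)


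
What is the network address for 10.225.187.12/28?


IP:   00001010.11100001.10111011.00001100
Mask: 11111111.11111111.11111111.11110000
AND operation:
Net:  00001010.11100001.10111011.00000000
Network: 10.225.187.0/28


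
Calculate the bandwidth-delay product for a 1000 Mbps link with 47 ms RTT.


BDP = bandwidth * RTT
= 1000 Mbps * 47 ms
= 1000 * 1e6 * 47 / 1000 bits
= 47000000 bits
= 5875000 bytes
= 5737.3047 KB
BDP = 47000000 bits (5875000 bytes)


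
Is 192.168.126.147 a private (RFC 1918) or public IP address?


RFC 1918 private ranges:
  10.0.0.0/8 (10.0.0.0 - 10.255.255.255)
  172.16.0.0/12 (172.16.0.0 - 172.31.255.255)
  192.168.0.0/16 (192.168.0.0 - 192.168.255.255)
Private (in 192.168.0.0/16)


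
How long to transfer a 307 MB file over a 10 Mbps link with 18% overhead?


Effective throughput = 10 * (1 - 18/100) = 8.2 Mbps
File size in Mb = 307 * 8 = 2456 Mb
Time = 2456 / 8.2
Time = 299.5122 seconds


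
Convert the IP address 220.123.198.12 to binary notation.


220 = 11011100
123 = 01111011
198 = 11000110
12 = 00001100
Binary: 11011100.01111011.11000110.00001100


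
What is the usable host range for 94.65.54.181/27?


Network: 94.65.54.160
Broadcast: 94.65.54.191
First usable = network + 1
Last usable = broadcast - 1
Range: 94.65.54.161 to 94.65.54.190


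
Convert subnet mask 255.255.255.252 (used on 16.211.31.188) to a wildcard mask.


Subnet mask: 255.255.255.252
Wildcard = 255.255.255.255 - subnet mask
255 - 255 = 0
255 - 255 = 0
255 - 255 = 0
255 - 252 = 3
Wildcard: 0.0.0.3


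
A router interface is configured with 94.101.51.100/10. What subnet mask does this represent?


/10 means 10 network bits, 22 host bits
Binary: 11111111110000000000000000000000
Mask: 255.192.0.0


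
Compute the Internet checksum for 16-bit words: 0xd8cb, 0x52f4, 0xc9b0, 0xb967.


Sum all words (with carry folding):
+ 0xd8cb = 0xd8cb
+ 0x52f4 = 0x2bc0
+ 0xc9b0 = 0xf570
+ 0xb967 = 0xaed8
One's complement: ~0xaed8
Checksum = 0x5127


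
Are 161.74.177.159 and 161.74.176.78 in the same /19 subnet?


Mask: 255.255.224.0
161.74.177.159 AND mask = 161.74.160.0
161.74.176.78 AND mask = 161.74.160.0
Yes, same subnet (161.74.160.0)


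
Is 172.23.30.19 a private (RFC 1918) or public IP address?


RFC 1918 private ranges:
  10.0.0.0/8 (10.0.0.0 - 10.255.255.255)
  172.16.0.0/12 (172.16.0.0 - 172.31.255.255)
  192.168.0.0/16 (192.168.0.0 - 192.168.255.255)
Private (in 172.16.0.0/12)


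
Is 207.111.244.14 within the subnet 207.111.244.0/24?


Subnet network: 207.111.244.0
Test IP AND mask: 207.111.244.0
Yes, 207.111.244.14 is in 207.111.244.0/24


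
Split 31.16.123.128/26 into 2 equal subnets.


New prefix = 26 + 1 = 27
Each subnet has 32 addresses
  31.16.123.128/27
  31.16.123.160/27
Subnets: 31.16.123.128/27, 31.16.123.160/27


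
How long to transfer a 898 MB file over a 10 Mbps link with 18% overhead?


Effective throughput = 10 * (1 - 18/100) = 8.2 Mbps
File size in Mb = 898 * 8 = 7184 Mb
Time = 7184 / 8.2
Time = 876.0976 seconds


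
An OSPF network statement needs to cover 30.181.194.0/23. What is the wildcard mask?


Subnet mask: 255.255.254.0
Wildcard = 255.255.255.255 - subnet mask
255 - 255 = 0
255 - 255 = 0
255 - 254 = 1
255 - 0 = 255
Wildcard: 0.0.1.255


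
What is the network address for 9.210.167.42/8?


IP:   00001001.11010010.10100111.00101010
Mask: 11111111.00000000.00000000.00000000
AND operation:
Net:  00001001.00000000.00000000.00000000
Network: 9.0.0.0/8


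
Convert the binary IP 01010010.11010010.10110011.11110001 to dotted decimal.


01010010 = 82
11010010 = 210
10110011 = 179
11110001 = 241
IP: 82.210.179.241


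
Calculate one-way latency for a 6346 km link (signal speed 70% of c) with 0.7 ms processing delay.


Speed = 0.7 * 3e5 km/s = 210000 km/s
Propagation delay = 6346 / 210000 = 0.0302 s = 30.219 ms
Processing delay = 0.7 ms
Total one-way latency = 30.919 ms


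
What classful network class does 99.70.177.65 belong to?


First octet: 99
Binary: 01100011
0xxxxxxx -> Class A (1-126)
Class A, default mask 255.0.0.0 (/8)


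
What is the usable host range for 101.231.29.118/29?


Network: 101.231.29.112
Broadcast: 101.231.29.119
First usable = network + 1
Last usable = broadcast - 1
Range: 101.231.29.113 to 101.231.29.118


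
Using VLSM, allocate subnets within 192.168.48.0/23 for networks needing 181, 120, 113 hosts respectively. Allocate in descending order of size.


181 hosts -> /24 (254 usable): 192.168.48.0/24
120 hosts -> /25 (126 usable): 192.168.49.0/25
113 hosts -> /25 (126 usable): 192.168.49.128/25
Allocation: 192.168.48.0/24 (181 hosts, 254 usable); 192.168.49.0/25 (120 hosts, 126 usable); 192.168.49.128/25 (113 hosts, 126 usable)


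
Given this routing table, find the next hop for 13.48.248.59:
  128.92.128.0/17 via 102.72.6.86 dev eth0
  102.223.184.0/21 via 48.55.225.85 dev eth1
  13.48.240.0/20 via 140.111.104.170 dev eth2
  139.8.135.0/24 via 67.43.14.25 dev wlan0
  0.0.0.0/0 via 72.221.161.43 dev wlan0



Longest prefix match for 13.48.248.59:
  /17 128.92.128.0: no
  /21 102.223.184.0: no
  /20 13.48.240.0: MATCH
  /24 139.8.135.0: no
  /0 0.0.0.0: MATCH
Selected: next-hop 140.111.104.170 via eth2 (matched /20)


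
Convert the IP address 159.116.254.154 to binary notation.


159 = 10011111
116 = 01110100
254 = 11111110
154 = 10011010
Binary: 10011111.01110100.11111110.10011010


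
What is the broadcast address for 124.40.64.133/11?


Network: 124.32.0.0/11
Host bits = 21
Set all host bits to 1:
Broadcast: 124.63.255.255


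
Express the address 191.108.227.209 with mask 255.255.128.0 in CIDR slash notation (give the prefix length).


Binary: 11111111.11111111.10000000.00000000
Count leading 1s
Prefix: /17


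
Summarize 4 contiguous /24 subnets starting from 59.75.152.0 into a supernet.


Original prefix: /24
Number of subnets: 4 = 2^2
New prefix = 24 - 2 = 22
Supernet: 59.75.152.0/22


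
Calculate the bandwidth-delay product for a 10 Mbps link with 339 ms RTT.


BDP = bandwidth * RTT
= 10 Mbps * 339 ms
= 10 * 1e6 * 339 / 1000 bits
= 3390000 bits
= 423750 bytes
= 413.8184 KB
BDP = 3390000 bits (423750 bytes)


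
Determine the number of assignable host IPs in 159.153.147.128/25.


Host bits = 32 - 25 = 7
Total addresses = 2^7 = 128
Usable = total - 2 (network and broadcast)
Usable hosts: 126


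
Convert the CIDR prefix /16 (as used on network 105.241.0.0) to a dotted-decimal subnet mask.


/16 means 16 network bits, 16 host bits
Binary: 11111111111111110000000000000000
Mask: 255.255.0.0


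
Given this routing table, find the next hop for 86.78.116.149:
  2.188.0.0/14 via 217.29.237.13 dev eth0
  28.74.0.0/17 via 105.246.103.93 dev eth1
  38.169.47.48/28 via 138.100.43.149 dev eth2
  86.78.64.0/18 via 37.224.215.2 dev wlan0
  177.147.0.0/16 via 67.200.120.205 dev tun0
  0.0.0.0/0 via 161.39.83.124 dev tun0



Longest prefix match for 86.78.116.149:
  /14 2.188.0.0: no
  /17 28.74.0.0: no
  /28 38.169.47.48: no
  /18 86.78.64.0: MATCH
  /16 177.147.0.0: no
  /0 0.0.0.0: MATCH
Selected: next-hop 37.224.215.2 via wlan0 (matched /18)


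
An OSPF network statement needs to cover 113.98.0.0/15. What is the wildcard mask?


Subnet mask: 255.254.0.0
Wildcard = 255.255.255.255 - subnet mask
255 - 255 = 0
255 - 254 = 1
255 - 0 = 255
255 - 0 = 255
Wildcard: 0.1.255.255


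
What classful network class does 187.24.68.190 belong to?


First octet: 187
Binary: 10111011
10xxxxxx -> Class B (128-191)
Class B, default mask 255.255.0.0 (/16)


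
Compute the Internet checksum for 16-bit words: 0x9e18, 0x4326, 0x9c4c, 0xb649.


Sum all words (with carry folding):
+ 0x9e18 = 0x9e18
+ 0x4326 = 0xe13e
+ 0x9c4c = 0x7d8b
+ 0xb649 = 0x33d5
One's complement: ~0x33d5
Checksum = 0xcc2a


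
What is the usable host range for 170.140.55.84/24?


Network: 170.140.55.0
Broadcast: 170.140.55.255
First usable = network + 1
Last usable = broadcast - 1
Range: 170.140.55.1 to 170.140.55.254


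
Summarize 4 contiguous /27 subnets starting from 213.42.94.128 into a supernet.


Original prefix: /27
Number of subnets: 4 = 2^2
New prefix = 27 - 2 = 25
Supernet: 213.42.94.128/25


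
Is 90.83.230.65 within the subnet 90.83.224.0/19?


Subnet network: 90.83.224.0
Test IP AND mask: 90.83.224.0
Yes, 90.83.230.65 is in 90.83.224.0/19


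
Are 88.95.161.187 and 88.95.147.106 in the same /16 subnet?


Mask: 255.255.0.0
88.95.161.187 AND mask = 88.95.0.0
88.95.147.106 AND mask = 88.95.0.0
Yes, same subnet (88.95.0.0)


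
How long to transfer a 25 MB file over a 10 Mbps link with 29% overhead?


Effective throughput = 10 * (1 - 29/100) = 7.1 Mbps
File size in Mb = 25 * 8 = 200 Mb
Time = 200 / 7.1
Time = 28.169 seconds


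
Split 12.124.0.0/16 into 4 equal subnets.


New prefix = 16 + 2 = 18
Each subnet has 16384 addresses
  12.124.0.0/18
  12.124.64.0/18
  12.124.128.0/18
  12.124.192.0/18
Subnets: 12.124.0.0/18, 12.124.64.0/18, 12.124.128.0/18, 12.124.192.0/18


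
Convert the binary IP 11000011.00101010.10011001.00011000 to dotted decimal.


11000011 = 195
00101010 = 42
10011001 = 153
00011000 = 24
IP: 195.42.153.24


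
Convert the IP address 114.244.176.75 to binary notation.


114 = 01110010
244 = 11110100
176 = 10110000
75 = 01001011
Binary: 01110010.11110100.10110000.01001011


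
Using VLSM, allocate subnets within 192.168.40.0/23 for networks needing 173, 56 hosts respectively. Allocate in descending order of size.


173 hosts -> /24 (254 usable): 192.168.40.0/24
56 hosts -> /26 (62 usable): 192.168.41.0/26
Allocation: 192.168.40.0/24 (173 hosts, 254 usable); 192.168.41.0/26 (56 hosts, 62 usable)


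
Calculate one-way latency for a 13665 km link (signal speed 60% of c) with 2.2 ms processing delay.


Speed = 0.6 * 3e5 km/s = 180000 km/s
Propagation delay = 13665 / 180000 = 0.0759 s = 75.9167 ms
Processing delay = 2.2 ms
Total one-way latency = 78.1167 ms


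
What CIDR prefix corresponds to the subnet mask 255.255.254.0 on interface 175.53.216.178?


Binary: 11111111.11111111.11111110.00000000
Count leading 1s
Prefix: /23


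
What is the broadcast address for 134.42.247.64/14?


Network: 134.40.0.0/14
Host bits = 18
Set all host bits to 1:
Broadcast: 134.43.255.255


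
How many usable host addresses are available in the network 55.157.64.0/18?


Host bits = 32 - 18 = 14
Total addresses = 2^14 = 16384
Usable = total - 2 (network and broadcast)
Usable hosts: 16382


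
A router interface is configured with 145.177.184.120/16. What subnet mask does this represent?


/16 means 16 network bits, 16 host bits
Binary: 11111111111111110000000000000000
Mask: 255.255.0.0


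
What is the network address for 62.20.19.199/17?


IP:   00111110.00010100.00010011.11000111
Mask: 11111111.11111111.10000000.00000000
AND operation:
Net:  00111110.00010100.00000000.00000000
Network: 62.20.0.0/17


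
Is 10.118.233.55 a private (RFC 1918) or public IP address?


RFC 1918 private ranges:
  10.0.0.0/8 (10.0.0.0 - 10.255.255.255)
  172.16.0.0/12 (172.16.0.0 - 172.31.255.255)
  192.168.0.0/16 (192.168.0.0 - 192.168.255.255)
Private (in 10.0.0.0/8)


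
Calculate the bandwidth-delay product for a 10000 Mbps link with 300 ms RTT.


BDP = bandwidth * RTT
= 10000 Mbps * 300 ms
= 10000 * 1e6 * 300 / 1000 bits
= 3000000000 bits
= 375000000 bytes
= 366210.9375 KB
BDP = 3000000000 bits (375000000 bytes)


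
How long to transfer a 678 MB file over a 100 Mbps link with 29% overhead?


Effective throughput = 100 * (1 - 29/100) = 71 Mbps
File size in Mb = 678 * 8 = 5424 Mb
Time = 5424 / 71
Time = 76.3944 seconds


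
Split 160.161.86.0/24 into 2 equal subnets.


New prefix = 24 + 1 = 25
Each subnet has 128 addresses
  160.161.86.0/25
  160.161.86.128/25
Subnets: 160.161.86.0/25, 160.161.86.128/25


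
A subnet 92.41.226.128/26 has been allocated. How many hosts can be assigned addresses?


Host bits = 32 - 26 = 6
Total addresses = 2^6 = 64
Usable = total - 2 (network and broadcast)
Usable hosts: 62


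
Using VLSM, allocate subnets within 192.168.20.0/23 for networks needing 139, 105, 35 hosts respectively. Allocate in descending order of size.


139 hosts -> /24 (254 usable): 192.168.20.0/24
105 hosts -> /25 (126 usable): 192.168.21.0/25
35 hosts -> /26 (62 usable): 192.168.21.128/26
Allocation: 192.168.20.0/24 (139 hosts, 254 usable); 192.168.21.0/25 (105 hosts, 126 usable); 192.168.21.128/26 (35 hosts, 62 usable)


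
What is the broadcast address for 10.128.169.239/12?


Network: 10.128.0.0/12
Host bits = 20
Set all host bits to 1:
Broadcast: 10.143.255.255


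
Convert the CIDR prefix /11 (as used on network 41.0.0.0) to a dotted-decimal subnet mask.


/11 means 11 network bits, 21 host bits
Binary: 11111111111000000000000000000000
Mask: 255.224.0.0


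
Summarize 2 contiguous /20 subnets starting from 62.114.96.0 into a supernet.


Original prefix: /20
Number of subnets: 2 = 2^1
New prefix = 20 - 1 = 19
Supernet: 62.114.96.0/19


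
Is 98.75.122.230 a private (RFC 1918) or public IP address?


RFC 1918 private ranges:
  10.0.0.0/8 (10.0.0.0 - 10.255.255.255)
  172.16.0.0/12 (172.16.0.0 - 172.31.255.255)
  192.168.0.0/16 (192.168.0.0 - 192.168.255.255)
Public (not in any RFC 1918 range)


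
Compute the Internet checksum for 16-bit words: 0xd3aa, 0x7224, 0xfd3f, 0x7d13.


Sum all words (with carry folding):
+ 0xd3aa = 0xd3aa
+ 0x7224 = 0x45cf
+ 0xfd3f = 0x430f
+ 0x7d13 = 0xc022
One's complement: ~0xc022
Checksum = 0x3fdd


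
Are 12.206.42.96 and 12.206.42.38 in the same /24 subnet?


Mask: 255.255.255.0
12.206.42.96 AND mask = 12.206.42.0
12.206.42.38 AND mask = 12.206.42.0
Yes, same subnet (12.206.42.0)


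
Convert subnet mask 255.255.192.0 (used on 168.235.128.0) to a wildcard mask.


Subnet mask: 255.255.192.0
Wildcard = 255.255.255.255 - subnet mask
255 - 255 = 0
255 - 255 = 0
255 - 192 = 63
255 - 0 = 255
Wildcard: 0.0.63.255


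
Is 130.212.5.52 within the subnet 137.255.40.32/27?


Subnet network: 137.255.40.32
Test IP AND mask: 130.212.5.32
No, 130.212.5.52 is not in 137.255.40.32/27


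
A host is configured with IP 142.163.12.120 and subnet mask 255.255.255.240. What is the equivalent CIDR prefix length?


Binary: 11111111.11111111.11111111.11110000
Count leading 1s
Prefix: /28


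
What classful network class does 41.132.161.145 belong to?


First octet: 41
Binary: 00101001
0xxxxxxx -> Class A (1-126)
Class A, default mask 255.0.0.0 (/8)


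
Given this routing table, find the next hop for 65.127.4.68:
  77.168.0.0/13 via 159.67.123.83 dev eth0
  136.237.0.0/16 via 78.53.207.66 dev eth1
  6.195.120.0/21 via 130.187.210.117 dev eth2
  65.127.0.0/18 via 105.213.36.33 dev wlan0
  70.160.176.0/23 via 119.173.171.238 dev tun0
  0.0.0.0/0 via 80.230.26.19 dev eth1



Longest prefix match for 65.127.4.68:
  /13 77.168.0.0: no
  /16 136.237.0.0: no
  /21 6.195.120.0: no
  /18 65.127.0.0: MATCH
  /23 70.160.176.0: no
  /0 0.0.0.0: MATCH
Selected: next-hop 105.213.36.33 via wlan0 (matched /18)


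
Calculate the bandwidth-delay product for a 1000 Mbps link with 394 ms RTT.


BDP = bandwidth * RTT
= 1000 Mbps * 394 ms
= 1000 * 1e6 * 394 / 1000 bits
= 394000000 bits
= 49250000 bytes
= 48095.7031 KB
BDP = 394000000 bits (49250000 bytes)


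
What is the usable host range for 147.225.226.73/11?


Network: 147.224.0.0
Broadcast: 147.255.255.255
First usable = network + 1
Last usable = broadcast - 1
Range: 147.224.0.1 to 147.255.255.254


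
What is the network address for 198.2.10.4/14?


IP:   11000110.00000010.00001010.00000100
Mask: 11111111.11111100.00000000.00000000
AND operation:
Net:  11000110.00000000.00000000.00000000
Network: 198.0.0.0/14


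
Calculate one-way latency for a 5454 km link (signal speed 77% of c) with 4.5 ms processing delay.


Speed = 0.77 * 3e5 km/s = 231000 km/s
Propagation delay = 5454 / 231000 = 0.0236 s = 23.6104 ms
Processing delay = 4.5 ms
Total one-way latency = 28.1104 ms


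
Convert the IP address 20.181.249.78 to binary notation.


20 = 00010100
181 = 10110101
249 = 11111001
78 = 01001110
Binary: 00010100.10110101.11111001.01001110


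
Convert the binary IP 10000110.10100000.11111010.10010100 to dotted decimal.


10000110 = 134
10100000 = 160
11111010 = 250
10010100 = 148
IP: 134.160.250.148


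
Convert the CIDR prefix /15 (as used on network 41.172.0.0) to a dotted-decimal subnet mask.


/15 means 15 network bits, 17 host bits
Binary: 11111111111111100000000000000000
Mask: 255.254.0.0


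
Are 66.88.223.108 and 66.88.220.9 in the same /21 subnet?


Mask: 255.255.248.0
66.88.223.108 AND mask = 66.88.216.0
66.88.220.9 AND mask = 66.88.216.0
Yes, same subnet (66.88.216.0)


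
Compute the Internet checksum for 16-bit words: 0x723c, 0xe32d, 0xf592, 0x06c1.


Sum all words (with carry folding):
+ 0x723c = 0x723c
+ 0xe32d = 0x556a
+ 0xf592 = 0x4afd
+ 0x06c1 = 0x51be
One's complement: ~0x51be
Checksum = 0xae41


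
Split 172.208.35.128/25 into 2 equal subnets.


New prefix = 25 + 1 = 26
Each subnet has 64 addresses
  172.208.35.128/26
  172.208.35.192/26
Subnets: 172.208.35.128/26, 172.208.35.192/26


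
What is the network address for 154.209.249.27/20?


IP:   10011010.11010001.11111001.00011011
Mask: 11111111.11111111.11110000.00000000
AND operation:
Net:  10011010.11010001.11110000.00000000
Network: 154.209.240.0/20


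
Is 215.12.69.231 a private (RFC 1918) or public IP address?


RFC 1918 private ranges:
  10.0.0.0/8 (10.0.0.0 - 10.255.255.255)
  172.16.0.0/12 (172.16.0.0 - 172.31.255.255)
  192.168.0.0/16 (192.168.0.0 - 192.168.255.255)
Public (not in any RFC 1918 range)


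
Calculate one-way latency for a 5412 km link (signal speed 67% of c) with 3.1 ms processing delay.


Speed = 0.67 * 3e5 km/s = 201000 km/s
Propagation delay = 5412 / 201000 = 0.0269 s = 26.9254 ms
Processing delay = 3.1 ms
Total one-way latency = 30.0254 ms


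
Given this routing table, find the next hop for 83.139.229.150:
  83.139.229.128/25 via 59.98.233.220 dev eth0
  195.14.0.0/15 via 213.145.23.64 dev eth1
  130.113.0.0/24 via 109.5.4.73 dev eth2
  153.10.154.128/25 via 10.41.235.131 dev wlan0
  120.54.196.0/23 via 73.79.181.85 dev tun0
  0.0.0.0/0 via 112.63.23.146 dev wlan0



Longest prefix match for 83.139.229.150:
  /25 83.139.229.128: MATCH
  /15 195.14.0.0: no
  /24 130.113.0.0: no
  /25 153.10.154.128: no
  /23 120.54.196.0: no
  /0 0.0.0.0: MATCH
Selected: next-hop 59.98.233.220 via eth0 (matched /25)


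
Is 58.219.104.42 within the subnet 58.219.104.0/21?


Subnet network: 58.219.104.0
Test IP AND mask: 58.219.104.0
Yes, 58.219.104.42 is in 58.219.104.0/21


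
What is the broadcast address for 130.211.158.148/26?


Network: 130.211.158.128/26
Host bits = 6
Set all host bits to 1:
Broadcast: 130.211.158.191


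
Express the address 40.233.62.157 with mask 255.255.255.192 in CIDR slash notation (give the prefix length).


Binary: 11111111.11111111.11111111.11000000
Count leading 1s
Prefix: /26


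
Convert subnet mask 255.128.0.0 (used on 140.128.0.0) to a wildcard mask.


Subnet mask: 255.128.0.0
Wildcard = 255.255.255.255 - subnet mask
255 - 255 = 0
255 - 128 = 127
255 - 0 = 255
255 - 0 = 255
Wildcard: 0.127.255.255


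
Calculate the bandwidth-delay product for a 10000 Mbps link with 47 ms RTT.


BDP = bandwidth * RTT
= 10000 Mbps * 47 ms
= 10000 * 1e6 * 47 / 1000 bits
= 470000000 bits
= 58750000 bytes
= 57373.0469 KB
BDP = 470000000 bits (58750000 bytes)


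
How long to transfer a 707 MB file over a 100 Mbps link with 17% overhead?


Effective throughput = 100 * (1 - 17/100) = 83 Mbps
File size in Mb = 707 * 8 = 5656 Mb
Time = 5656 / 83
Time = 68.1446 seconds


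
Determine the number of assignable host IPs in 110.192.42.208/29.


Host bits = 32 - 29 = 3
Total addresses = 2^3 = 8
Usable = total - 2 (network and broadcast)
Usable hosts: 6


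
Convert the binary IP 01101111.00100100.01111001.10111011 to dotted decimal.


01101111 = 111
00100100 = 36
01111001 = 121
10111011 = 187
IP: 111.36.121.187


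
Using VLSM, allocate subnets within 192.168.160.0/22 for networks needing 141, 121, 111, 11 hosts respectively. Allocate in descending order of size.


141 hosts -> /24 (254 usable): 192.168.160.0/24
121 hosts -> /25 (126 usable): 192.168.161.0/25
111 hosts -> /25 (126 usable): 192.168.161.128/25
11 hosts -> /28 (14 usable): 192.168.162.0/28
Allocation: 192.168.160.0/24 (141 hosts, 254 usable); 192.168.161.0/25 (121 hosts, 126 usable); 192.168.161.128/25 (111 hosts, 126 usable); 192.168.162.0/28 (11 hosts, 14 usable)


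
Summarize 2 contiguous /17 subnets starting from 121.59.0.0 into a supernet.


Original prefix: /17
Number of subnets: 2 = 2^1
New prefix = 17 - 1 = 16
Supernet: 121.59.0.0/16


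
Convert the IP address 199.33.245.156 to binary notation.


199 = 11000111
33 = 00100001
245 = 11110101
156 = 10011100
Binary: 11000111.00100001.11110101.10011100


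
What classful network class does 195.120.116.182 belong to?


First octet: 195
Binary: 11000011
110xxxxx -> Class C (192-223)
Class C, default mask 255.255.255.0 (/24)


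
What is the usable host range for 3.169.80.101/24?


Network: 3.169.80.0
Broadcast: 3.169.80.255
First usable = network + 1
Last usable = broadcast - 1
Range: 3.169.80.1 to 3.169.80.254


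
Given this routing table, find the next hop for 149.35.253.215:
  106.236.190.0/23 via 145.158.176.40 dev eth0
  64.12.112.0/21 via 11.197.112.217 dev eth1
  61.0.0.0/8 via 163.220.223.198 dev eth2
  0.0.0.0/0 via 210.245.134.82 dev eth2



Longest prefix match for 149.35.253.215:
  /23 106.236.190.0: no
  /21 64.12.112.0: no
  /8 61.0.0.0: no
  /0 0.0.0.0: MATCH
Selected: next-hop 210.245.134.82 via eth2 (matched /0)


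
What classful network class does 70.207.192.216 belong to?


First octet: 70
Binary: 01000110
0xxxxxxx -> Class A (1-126)
Class A, default mask 255.0.0.0 (/8)


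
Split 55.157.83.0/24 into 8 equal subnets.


New prefix = 24 + 3 = 27
Each subnet has 32 addresses
  55.157.83.0/27
  55.157.83.32/27
  55.157.83.64/27
  55.157.83.96/27
  55.157.83.128/27
  55.157.83.160/27
  55.157.83.192/27
  55.157.83.224/27
Subnets: 55.157.83.0/27, 55.157.83.32/27, 55.157.83.64/27, 55.157.83.96/27, 55.157.83.128/27, 55.157.83.160/27, 55.157.83.192/27, 55.157.83.224/27


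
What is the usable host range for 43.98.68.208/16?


Network: 43.98.0.0
Broadcast: 43.98.255.255
First usable = network + 1
Last usable = broadcast - 1
Range: 43.98.0.1 to 43.98.255.254


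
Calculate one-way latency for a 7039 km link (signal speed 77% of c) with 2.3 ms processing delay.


Speed = 0.77 * 3e5 km/s = 231000 km/s
Propagation delay = 7039 / 231000 = 0.0305 s = 30.4719 ms
Processing delay = 2.3 ms
Total one-way latency = 32.7719 ms


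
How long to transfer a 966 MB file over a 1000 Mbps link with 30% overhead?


Effective throughput = 1000 * (1 - 30/100) = 700 Mbps
File size in Mb = 966 * 8 = 7728 Mb
Time = 7728 / 700
Time = 11.04 seconds


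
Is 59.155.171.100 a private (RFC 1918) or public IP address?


RFC 1918 private ranges:
  10.0.0.0/8 (10.0.0.0 - 10.255.255.255)
  172.16.0.0/12 (172.16.0.0 - 172.31.255.255)
  192.168.0.0/16 (192.168.0.0 - 192.168.255.255)
Public (not in any RFC 1918 range)


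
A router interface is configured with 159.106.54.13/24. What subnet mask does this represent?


/24 means 24 network bits, 8 host bits
Binary: 11111111111111111111111100000000
Mask: 255.255.255.0


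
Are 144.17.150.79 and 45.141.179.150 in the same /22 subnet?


Mask: 255.255.252.0
144.17.150.79 AND mask = 144.17.148.0
45.141.179.150 AND mask = 45.141.176.0
No, different subnets (144.17.148.0 vs 45.141.176.0)


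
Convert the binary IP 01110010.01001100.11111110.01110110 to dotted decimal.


01110010 = 114
01001100 = 76
11111110 = 254
01110110 = 118
IP: 114.76.254.118


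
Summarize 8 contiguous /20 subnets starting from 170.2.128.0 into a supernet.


Original prefix: /20
Number of subnets: 8 = 2^3
New prefix = 20 - 3 = 17
Supernet: 170.2.128.0/17


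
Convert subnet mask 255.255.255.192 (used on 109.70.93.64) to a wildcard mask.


Subnet mask: 255.255.255.192
Wildcard = 255.255.255.255 - subnet mask
255 - 255 = 0
255 - 255 = 0
255 - 255 = 0
255 - 192 = 63
Wildcard: 0.0.0.63


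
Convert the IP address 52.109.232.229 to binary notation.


52 = 00110100
109 = 01101101
232 = 11101000
229 = 11100101
Binary: 00110100.01101101.11101000.11100101


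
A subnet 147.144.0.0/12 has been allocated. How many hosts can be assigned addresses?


Host bits = 32 - 12 = 20
Total addresses = 2^20 = 1048576
Usable = total - 2 (network and broadcast)
Usable hosts: 1048574


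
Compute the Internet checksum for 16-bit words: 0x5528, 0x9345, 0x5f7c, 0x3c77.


Sum all words (with carry folding):
+ 0x5528 = 0x5528
+ 0x9345 = 0xe86d
+ 0x5f7c = 0x47ea
+ 0x3c77 = 0x8461
One's complement: ~0x8461
Checksum = 0x7b9e


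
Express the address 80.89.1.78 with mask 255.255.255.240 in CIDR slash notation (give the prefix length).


Binary: 11111111.11111111.11111111.11110000
Count leading 1s
Prefix: /28


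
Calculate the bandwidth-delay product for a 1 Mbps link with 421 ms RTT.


BDP = bandwidth * RTT
= 1 Mbps * 421 ms
= 1 * 1e6 * 421 / 1000 bits
= 421000 bits
= 52625 bytes
= 51.3916 KB
BDP = 421000 bits (52625 bytes)


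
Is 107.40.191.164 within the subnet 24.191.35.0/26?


Subnet network: 24.191.35.0
Test IP AND mask: 107.40.191.128
No, 107.40.191.164 is not in 24.191.35.0/26


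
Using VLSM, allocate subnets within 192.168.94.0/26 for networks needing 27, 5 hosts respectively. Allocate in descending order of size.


27 hosts -> /27 (30 usable): 192.168.94.0/27
5 hosts -> /29 (6 usable): 192.168.94.32/29
Allocation: 192.168.94.0/27 (27 hosts, 30 usable); 192.168.94.32/29 (5 hosts, 6 usable)


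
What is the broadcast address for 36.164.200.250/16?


Network: 36.164.0.0/16
Host bits = 16
Set all host bits to 1:
Broadcast: 36.164.255.255


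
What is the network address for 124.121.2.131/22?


IP:   01111100.01111001.00000010.10000011
Mask: 11111111.11111111.11111100.00000000
AND operation:
Net:  01111100.01111001.00000000.00000000
Network: 124.121.0.0/22


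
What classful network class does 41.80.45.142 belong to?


First octet: 41
Binary: 00101001
0xxxxxxx -> Class A (1-126)
Class A, default mask 255.0.0.0 (/8)


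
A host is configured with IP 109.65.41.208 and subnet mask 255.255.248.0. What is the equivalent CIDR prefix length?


Binary: 11111111.11111111.11111000.00000000
Count leading 1s
Prefix: /21


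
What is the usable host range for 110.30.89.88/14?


Network: 110.28.0.0
Broadcast: 110.31.255.255
First usable = network + 1
Last usable = broadcast - 1
Range: 110.28.0.1 to 110.31.255.254


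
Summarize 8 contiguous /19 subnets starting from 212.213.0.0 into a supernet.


Original prefix: /19
Number of subnets: 8 = 2^3
New prefix = 19 - 3 = 16
Supernet: 212.213.0.0/16


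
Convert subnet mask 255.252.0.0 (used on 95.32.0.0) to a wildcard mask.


Subnet mask: 255.252.0.0
Wildcard = 255.255.255.255 - subnet mask
255 - 255 = 0
255 - 252 = 3
255 - 0 = 255
255 - 0 = 255
Wildcard: 0.3.255.255


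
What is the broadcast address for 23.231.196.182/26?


Network: 23.231.196.128/26
Host bits = 6
Set all host bits to 1:
Broadcast: 23.231.196.191


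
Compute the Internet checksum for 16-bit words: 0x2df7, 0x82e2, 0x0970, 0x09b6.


Sum all words (with carry folding):
+ 0x2df7 = 0x2df7
+ 0x82e2 = 0xb0d9
+ 0x0970 = 0xba49
+ 0x09b6 = 0xc3ff
One's complement: ~0xc3ff
Checksum = 0x3c00


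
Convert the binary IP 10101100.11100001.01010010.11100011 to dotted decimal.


10101100 = 172
11100001 = 225
01010010 = 82
11100011 = 227
IP: 172.225.82.227


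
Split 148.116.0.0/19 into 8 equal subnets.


New prefix = 19 + 3 = 22
Each subnet has 1024 addresses
  148.116.0.0/22
  148.116.4.0/22
  148.116.8.0/22
  148.116.12.0/22
  148.116.16.0/22
  148.116.20.0/22
  148.116.24.0/22
  148.116.28.0/22
Subnets: 148.116.0.0/22, 148.116.4.0/22, 148.116.8.0/22, 148.116.12.0/22, 148.116.16.0/22, 148.116.20.0/22, 148.116.24.0/22, 148.116.28.0/22


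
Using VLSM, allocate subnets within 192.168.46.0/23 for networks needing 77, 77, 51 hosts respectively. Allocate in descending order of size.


77 hosts -> /25 (126 usable): 192.168.46.0/25
77 hosts -> /25 (126 usable): 192.168.46.128/25
51 hosts -> /26 (62 usable): 192.168.47.0/26
Allocation: 192.168.46.0/25 (77 hosts, 126 usable); 192.168.46.128/25 (77 hosts, 126 usable); 192.168.47.0/26 (51 hosts, 62 usable)


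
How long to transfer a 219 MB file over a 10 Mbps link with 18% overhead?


Effective throughput = 10 * (1 - 18/100) = 8.2 Mbps
File size in Mb = 219 * 8 = 1752 Mb
Time = 1752 / 8.2
Time = 213.6585 seconds


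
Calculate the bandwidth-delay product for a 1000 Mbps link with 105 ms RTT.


BDP = bandwidth * RTT
= 1000 Mbps * 105 ms
= 1000 * 1e6 * 105 / 1000 bits
= 105000000 bits
= 13125000 bytes
= 12817.3828 KB
BDP = 105000000 bits (13125000 bytes)


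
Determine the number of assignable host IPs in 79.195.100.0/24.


Host bits = 32 - 24 = 8
Total addresses = 2^8 = 256
Usable = total - 2 (network and broadcast)
Usable hosts: 254


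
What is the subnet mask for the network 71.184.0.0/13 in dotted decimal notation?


/13 means 13 network bits, 19 host bits
Binary: 11111111111110000000000000000000
Mask: 255.248.0.0


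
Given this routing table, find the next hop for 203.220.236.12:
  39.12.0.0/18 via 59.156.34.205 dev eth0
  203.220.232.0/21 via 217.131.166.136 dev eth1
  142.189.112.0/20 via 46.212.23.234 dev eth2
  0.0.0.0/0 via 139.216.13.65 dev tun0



Longest prefix match for 203.220.236.12:
  /18 39.12.0.0: no
  /21 203.220.232.0: MATCH
  /20 142.189.112.0: no
  /0 0.0.0.0: MATCH
Selected: next-hop 217.131.166.136 via eth1 (matched /21)


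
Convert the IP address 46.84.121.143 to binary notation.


46 = 00101110
84 = 01010100
121 = 01111001
143 = 10001111
Binary: 00101110.01010100.01111001.10001111


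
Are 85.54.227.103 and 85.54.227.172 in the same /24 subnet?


Mask: 255.255.255.0
85.54.227.103 AND mask = 85.54.227.0
85.54.227.172 AND mask = 85.54.227.0
Yes, same subnet (85.54.227.0)


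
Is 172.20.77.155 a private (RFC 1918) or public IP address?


RFC 1918 private ranges:
  10.0.0.0/8 (10.0.0.0 - 10.255.255.255)
  172.16.0.0/12 (172.16.0.0 - 172.31.255.255)
  192.168.0.0/16 (192.168.0.0 - 192.168.255.255)
Private (in 172.16.0.0/12)


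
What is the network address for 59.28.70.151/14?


IP:   00111011.00011100.01000110.10010111
Mask: 11111111.11111100.00000000.00000000
AND operation:
Net:  00111011.00011100.00000000.00000000
Network: 59.28.0.0/14


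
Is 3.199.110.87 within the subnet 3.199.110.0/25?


Subnet network: 3.199.110.0
Test IP AND mask: 3.199.110.0
Yes, 3.199.110.87 is in 3.199.110.0/25


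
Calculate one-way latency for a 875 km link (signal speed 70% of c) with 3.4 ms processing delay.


Speed = 0.7 * 3e5 km/s = 210000 km/s
Propagation delay = 875 / 210000 = 0.0042 s = 4.1667 ms
Processing delay = 3.4 ms
Total one-way latency = 7.5667 ms


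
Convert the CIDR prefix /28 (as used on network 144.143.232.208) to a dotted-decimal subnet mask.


/28 means 28 network bits, 4 host bits
Binary: 11111111111111111111111111110000
Mask: 255.255.255.240


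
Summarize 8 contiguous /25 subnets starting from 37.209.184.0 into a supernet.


Original prefix: /25
Number of subnets: 8 = 2^3
New prefix = 25 - 3 = 22
Supernet: 37.209.184.0/22


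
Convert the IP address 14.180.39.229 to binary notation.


14 = 00001110
180 = 10110100
39 = 00100111
229 = 11100101
Binary: 00001110.10110100.00100111.11100101


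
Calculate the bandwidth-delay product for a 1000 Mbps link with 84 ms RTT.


BDP = bandwidth * RTT
= 1000 Mbps * 84 ms
= 1000 * 1e6 * 84 / 1000 bits
= 84000000 bits
= 10500000 bytes
= 10253.9062 KB
BDP = 84000000 bits (10500000 bytes)


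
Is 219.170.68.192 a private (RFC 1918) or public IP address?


RFC 1918 private ranges:
  10.0.0.0/8 (10.0.0.0 - 10.255.255.255)
  172.16.0.0/12 (172.16.0.0 - 172.31.255.255)
  192.168.0.0/16 (192.168.0.0 - 192.168.255.255)
Public (not in any RFC 1918 range)


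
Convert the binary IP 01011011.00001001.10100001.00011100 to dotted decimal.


01011011 = 91
00001001 = 9
10100001 = 161
00011100 = 28
IP: 91.9.161.28


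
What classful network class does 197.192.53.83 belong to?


First octet: 197
Binary: 11000101
110xxxxx -> Class C (192-223)
Class C, default mask 255.255.255.0 (/24)


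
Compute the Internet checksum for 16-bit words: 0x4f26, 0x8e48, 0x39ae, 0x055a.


Sum all words (with carry folding):
+ 0x4f26 = 0x4f26
+ 0x8e48 = 0xdd6e
+ 0x39ae = 0x171d
+ 0x055a = 0x1c77
One's complement: ~0x1c77
Checksum = 0xe388


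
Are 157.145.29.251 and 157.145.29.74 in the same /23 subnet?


Mask: 255.255.254.0
157.145.29.251 AND mask = 157.145.28.0
157.145.29.74 AND mask = 157.145.28.0
Yes, same subnet (157.145.28.0)


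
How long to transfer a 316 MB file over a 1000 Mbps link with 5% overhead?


Effective throughput = 1000 * (1 - 5/100) = 950 Mbps
File size in Mb = 316 * 8 = 2528 Mb
Time = 2528 / 950
Time = 2.6611 seconds


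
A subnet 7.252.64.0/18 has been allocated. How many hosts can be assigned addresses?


Host bits = 32 - 18 = 14
Total addresses = 2^14 = 16384
Usable = total - 2 (network and broadcast)
Usable hosts: 16382


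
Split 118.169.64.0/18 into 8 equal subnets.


New prefix = 18 + 3 = 21
Each subnet has 2048 addresses
  118.169.64.0/21
  118.169.72.0/21
  118.169.80.0/21
  118.169.88.0/21
  118.169.96.0/21
  118.169.104.0/21
  118.169.112.0/21
  118.169.120.0/21
Subnets: 118.169.64.0/21, 118.169.72.0/21, 118.169.80.0/21, 118.169.88.0/21, 118.169.96.0/21, 118.169.104.0/21, 118.169.112.0/21, 118.169.120.0/21


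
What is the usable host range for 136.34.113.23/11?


Network: 136.32.0.0
Broadcast: 136.63.255.255
First usable = network + 1
Last usable = broadcast - 1
Range: 136.32.0.1 to 136.63.255.254


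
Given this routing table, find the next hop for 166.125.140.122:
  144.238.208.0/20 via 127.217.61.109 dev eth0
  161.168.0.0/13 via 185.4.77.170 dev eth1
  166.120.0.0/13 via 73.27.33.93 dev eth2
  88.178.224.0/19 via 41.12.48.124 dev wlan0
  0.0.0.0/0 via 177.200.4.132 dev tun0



Longest prefix match for 166.125.140.122:
  /20 144.238.208.0: no
  /13 161.168.0.0: no
  /13 166.120.0.0: MATCH
  /19 88.178.224.0: no
  /0 0.0.0.0: MATCH
Selected: next-hop 73.27.33.93 via eth2 (matched /13)


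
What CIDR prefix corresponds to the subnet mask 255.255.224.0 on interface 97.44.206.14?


Binary: 11111111.11111111.11100000.00000000
Count leading 1s
Prefix: /19


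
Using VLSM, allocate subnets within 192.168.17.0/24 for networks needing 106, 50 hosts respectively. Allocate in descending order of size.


106 hosts -> /25 (126 usable): 192.168.17.0/25
50 hosts -> /26 (62 usable): 192.168.17.128/26
Allocation: 192.168.17.0/25 (106 hosts, 126 usable); 192.168.17.128/26 (50 hosts, 62 usable)


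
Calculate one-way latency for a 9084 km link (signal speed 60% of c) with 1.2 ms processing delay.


Speed = 0.6 * 3e5 km/s = 180000 km/s
Propagation delay = 9084 / 180000 = 0.0505 s = 50.4667 ms
Processing delay = 1.2 ms
Total one-way latency = 51.6667 ms


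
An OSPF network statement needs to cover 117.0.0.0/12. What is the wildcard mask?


Subnet mask: 255.240.0.0
Wildcard = 255.255.255.255 - subnet mask
255 - 255 = 0
255 - 240 = 15
255 - 0 = 255
255 - 0 = 255
Wildcard: 0.15.255.255


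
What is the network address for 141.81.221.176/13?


IP:   10001101.01010001.11011101.10110000
Mask: 11111111.11111000.00000000.00000000
AND operation:
Net:  10001101.01010000.00000000.00000000
Network: 141.80.0.0/13


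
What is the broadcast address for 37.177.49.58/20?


Network: 37.177.48.0/20
Host bits = 12
Set all host bits to 1:
Broadcast: 37.177.63.255


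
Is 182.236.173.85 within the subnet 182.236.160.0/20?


Subnet network: 182.236.160.0
Test IP AND mask: 182.236.160.0
Yes, 182.236.173.85 is in 182.236.160.0/20


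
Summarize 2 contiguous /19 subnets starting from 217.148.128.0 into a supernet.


Original prefix: /19
Number of subnets: 2 = 2^1
New prefix = 19 - 1 = 18
Supernet: 217.148.128.0/18


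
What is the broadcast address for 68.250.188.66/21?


Network: 68.250.184.0/21
Host bits = 11
Set all host bits to 1:
Broadcast: 68.250.191.255


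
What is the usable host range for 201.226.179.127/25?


Network: 201.226.179.0
Broadcast: 201.226.179.127
First usable = network + 1
Last usable = broadcast - 1
Range: 201.226.179.1 to 201.226.179.126


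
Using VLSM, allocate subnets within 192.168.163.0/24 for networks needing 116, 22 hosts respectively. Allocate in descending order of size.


116 hosts -> /25 (126 usable): 192.168.163.0/25
22 hosts -> /27 (30 usable): 192.168.163.128/27
Allocation: 192.168.163.0/25 (116 hosts, 126 usable); 192.168.163.128/27 (22 hosts, 30 usable)


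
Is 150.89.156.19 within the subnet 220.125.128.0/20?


Subnet network: 220.125.128.0
Test IP AND mask: 150.89.144.0
No, 150.89.156.19 is not in 220.125.128.0/20
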